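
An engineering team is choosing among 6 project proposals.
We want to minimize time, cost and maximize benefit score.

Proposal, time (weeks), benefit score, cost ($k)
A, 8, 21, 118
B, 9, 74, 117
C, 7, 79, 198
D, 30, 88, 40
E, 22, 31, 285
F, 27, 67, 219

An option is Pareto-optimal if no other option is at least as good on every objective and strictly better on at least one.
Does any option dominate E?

B vs E: time 9≤22, benefit score 74≥31, cost 117≤285 — B is at least as good on every objective and strictly better on at least one, so B dominates E.

Yes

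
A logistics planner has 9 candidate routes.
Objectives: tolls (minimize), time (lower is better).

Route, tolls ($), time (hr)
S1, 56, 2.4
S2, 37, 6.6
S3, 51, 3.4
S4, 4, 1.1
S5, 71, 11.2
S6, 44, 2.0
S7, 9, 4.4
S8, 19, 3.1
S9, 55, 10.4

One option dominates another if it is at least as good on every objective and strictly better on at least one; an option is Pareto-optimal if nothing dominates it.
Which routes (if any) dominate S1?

S4, S6

S4: tolls 4≤56, time 1.1≤2.4 — dominates S1.
S6: tolls 44≤56, time 2.0≤2.4 — dominates S1.
Others (S2, S3, S5, S7, S8, S9) are each worse than S1 on at least one objective.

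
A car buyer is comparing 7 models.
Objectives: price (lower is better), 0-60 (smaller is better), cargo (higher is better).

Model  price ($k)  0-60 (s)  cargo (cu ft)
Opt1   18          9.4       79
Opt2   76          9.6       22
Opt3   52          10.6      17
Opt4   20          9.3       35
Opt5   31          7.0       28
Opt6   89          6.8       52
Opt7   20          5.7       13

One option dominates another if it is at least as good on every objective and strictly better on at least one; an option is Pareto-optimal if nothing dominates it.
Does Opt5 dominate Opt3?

Yes

Opt5 vs Opt3: price 31≤52, 0-60 7.0≤10.6, cargo 28≥17 — Opt5 is at least as good on every objective with at least one strict improvement.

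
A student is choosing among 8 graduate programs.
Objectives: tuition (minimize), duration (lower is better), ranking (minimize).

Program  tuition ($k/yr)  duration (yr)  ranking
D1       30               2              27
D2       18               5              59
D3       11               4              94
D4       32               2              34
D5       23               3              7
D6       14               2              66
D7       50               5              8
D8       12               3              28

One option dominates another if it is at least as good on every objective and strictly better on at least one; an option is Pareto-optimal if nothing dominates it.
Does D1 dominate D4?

D1 vs D4: tuition 30≤32, duration 2≤2, ranking 27≤34 — D1 is at least as good on every objective with at least one strict improvement.

Yes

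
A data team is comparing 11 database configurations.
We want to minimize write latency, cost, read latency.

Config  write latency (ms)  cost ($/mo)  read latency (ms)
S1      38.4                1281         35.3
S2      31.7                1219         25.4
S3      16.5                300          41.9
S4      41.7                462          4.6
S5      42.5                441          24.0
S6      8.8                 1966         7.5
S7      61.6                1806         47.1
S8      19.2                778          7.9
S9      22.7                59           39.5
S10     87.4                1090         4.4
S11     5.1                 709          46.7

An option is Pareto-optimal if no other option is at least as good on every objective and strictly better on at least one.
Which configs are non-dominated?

S1: dominated by S2 (write latency 31.7≤38.4, cost 1219≤1281, read latency 25.4≤35.3).
S2: dominated by S8 (write latency 19.2≤31.7, cost 778≤1219, read latency 7.9≤25.4).
S3: not dominated.
S4: not dominated.
S5: not dominated.
S6: not dominated.
S7: dominated by S1 (write latency 38.4≤61.6, cost 1281≤1806, read latency 35.3≤47.1).
S8: not dominated.
S9: not dominated (best cost).
S10: not dominated (best read latency).
S11: not dominated (best write latency).

S3, S4, S5, S6, S8, S9, S10, S11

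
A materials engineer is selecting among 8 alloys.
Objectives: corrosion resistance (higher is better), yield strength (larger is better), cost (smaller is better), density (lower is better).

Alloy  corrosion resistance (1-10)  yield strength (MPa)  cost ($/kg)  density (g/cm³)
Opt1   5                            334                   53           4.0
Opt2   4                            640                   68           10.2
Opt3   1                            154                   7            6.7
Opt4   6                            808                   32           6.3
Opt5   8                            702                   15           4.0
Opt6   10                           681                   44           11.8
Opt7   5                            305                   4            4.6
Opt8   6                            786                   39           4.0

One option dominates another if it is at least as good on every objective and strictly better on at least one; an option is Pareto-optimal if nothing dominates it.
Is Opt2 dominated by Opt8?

Yes

Opt8 vs Opt2: corrosion resistance 6≥4, yield strength 786≥640, cost 39≤68, density 4.0≤10.2 — Opt8 is at least as good on every objective with at least one strict improvement.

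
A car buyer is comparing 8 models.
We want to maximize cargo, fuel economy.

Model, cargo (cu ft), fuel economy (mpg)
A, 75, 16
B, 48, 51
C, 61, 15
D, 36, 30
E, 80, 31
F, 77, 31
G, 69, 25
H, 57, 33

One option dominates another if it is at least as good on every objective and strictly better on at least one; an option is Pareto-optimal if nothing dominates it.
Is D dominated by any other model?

B vs D: cargo 48≥36, fuel economy 51≥30 — B is at least as good on every objective and strictly better on at least one, so B dominates D.

Yes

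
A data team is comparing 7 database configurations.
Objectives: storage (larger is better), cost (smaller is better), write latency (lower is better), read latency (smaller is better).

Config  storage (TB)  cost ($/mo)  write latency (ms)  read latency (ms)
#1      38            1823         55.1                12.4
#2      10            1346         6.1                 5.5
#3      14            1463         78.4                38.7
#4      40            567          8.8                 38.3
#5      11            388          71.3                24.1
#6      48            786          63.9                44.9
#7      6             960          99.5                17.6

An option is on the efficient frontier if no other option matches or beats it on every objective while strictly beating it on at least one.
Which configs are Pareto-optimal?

#1: not dominated.
#2: not dominated (best write latency).
#3: dominated by #4 (storage 40≥14, cost 567≤1463, write latency 8.8≤78.4, read latency 38.3≤38.7).
#4: not dominated.
#5: not dominated (best cost).
#6: not dominated (best storage).
#7: not dominated.

#1, #2, #4, #5, #6, #7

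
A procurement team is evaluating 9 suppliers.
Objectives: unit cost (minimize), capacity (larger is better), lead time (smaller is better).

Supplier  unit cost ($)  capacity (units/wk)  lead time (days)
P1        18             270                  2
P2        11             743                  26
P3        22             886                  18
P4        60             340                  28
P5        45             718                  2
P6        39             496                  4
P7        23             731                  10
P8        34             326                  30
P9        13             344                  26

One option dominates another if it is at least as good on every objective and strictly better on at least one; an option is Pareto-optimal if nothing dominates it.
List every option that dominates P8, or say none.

P2, P3, P7, P9

P2: unit cost 11≤34, capacity 743≥326, lead time 26≤30 — dominates P8.
P3: unit cost 22≤34, capacity 886≥326, lead time 18≤30 — dominates P8.
P7: unit cost 23≤34, capacity 731≥326, lead time 10≤30 — dominates P8.
P9: unit cost 13≤34, capacity 344≥326, lead time 26≤30 — dominates P8.
Others (P1, P4, P5, P6) are each worse than P8 on at least one objective.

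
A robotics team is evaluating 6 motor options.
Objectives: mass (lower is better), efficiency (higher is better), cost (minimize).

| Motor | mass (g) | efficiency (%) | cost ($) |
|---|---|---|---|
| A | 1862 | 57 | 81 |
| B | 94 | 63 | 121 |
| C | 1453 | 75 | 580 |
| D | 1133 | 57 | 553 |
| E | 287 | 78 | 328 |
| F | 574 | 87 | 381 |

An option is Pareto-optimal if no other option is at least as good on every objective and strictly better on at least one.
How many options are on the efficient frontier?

A: not dominated (best cost).
B: not dominated (best mass).
C: dominated by E (mass 287≤1453, efficiency 78≥75, cost 328≤580).
D: dominated by B (mass 94≤1133, efficiency 63≥57, cost 121≤553).
E: not dominated.
F: not dominated (best efficiency).
Pareto-optimal: A, B, E, F → 4.

4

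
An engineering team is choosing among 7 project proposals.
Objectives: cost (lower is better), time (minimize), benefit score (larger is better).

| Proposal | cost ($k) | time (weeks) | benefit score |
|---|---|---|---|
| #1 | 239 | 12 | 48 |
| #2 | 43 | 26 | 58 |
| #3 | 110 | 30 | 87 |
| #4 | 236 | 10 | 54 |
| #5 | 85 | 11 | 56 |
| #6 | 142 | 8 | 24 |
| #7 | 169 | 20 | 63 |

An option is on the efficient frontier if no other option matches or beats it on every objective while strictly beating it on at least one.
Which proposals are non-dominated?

#1: dominated by #4 (cost 236≤239, time 10≤12, benefit score 54≥48).
#2: not dominated (best cost).
#3: not dominated (best benefit score).
#4: not dominated.
#5: not dominated.
#6: not dominated (best time).
#7: not dominated.

#2, #3, #4, #5, #6, #7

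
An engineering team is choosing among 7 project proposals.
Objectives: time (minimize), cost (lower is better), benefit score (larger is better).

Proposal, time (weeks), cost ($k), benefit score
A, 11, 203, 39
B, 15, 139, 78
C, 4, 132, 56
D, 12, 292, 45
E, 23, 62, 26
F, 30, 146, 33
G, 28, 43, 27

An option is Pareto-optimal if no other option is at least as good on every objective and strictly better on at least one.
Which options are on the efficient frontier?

B, C, E, G

A: dominated by C (time 4≤11, cost 132≤203, benefit score 56≥39).
B: not dominated (best benefit score).
C: not dominated (best time).
D: dominated by C (time 4≤12, cost 132≤292, benefit score 56≥45).
E: not dominated.
F: dominated by B (time 15≤30, cost 139≤146, benefit score 78≥33).
G: not dominated (best cost).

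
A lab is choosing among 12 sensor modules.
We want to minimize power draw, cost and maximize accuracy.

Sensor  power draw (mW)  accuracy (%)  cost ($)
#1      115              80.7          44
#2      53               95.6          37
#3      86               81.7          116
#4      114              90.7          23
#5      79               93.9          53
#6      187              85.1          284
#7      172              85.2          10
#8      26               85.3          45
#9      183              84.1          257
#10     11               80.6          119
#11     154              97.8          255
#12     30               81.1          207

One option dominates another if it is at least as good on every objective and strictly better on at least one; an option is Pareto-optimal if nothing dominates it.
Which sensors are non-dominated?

#2, #4, #7, #8, #10, #11

#1: dominated by #2 (power draw 53≤115, accuracy 95.6≥80.7, cost 37≤44).
#2: not dominated.
#3: dominated by #2 (power draw 53≤86, accuracy 95.6≥81.7, cost 37≤116).
#4: not dominated.
#5: dominated by #2 (power draw 53≤79, accuracy 95.6≥93.9, cost 37≤53).
#6: dominated by #2 (power draw 53≤187, accuracy 95.6≥85.1, cost 37≤284).
#7: not dominated (best cost).
#8: not dominated.
#9: dominated by #2 (power draw 53≤183, accuracy 95.6≥84.1, cost 37≤257).
#10: not dominated (best power draw).
#11: not dominated (best accuracy).
#12: dominated by #8 (power draw 26≤30, accuracy 85.3≥81.1, cost 45≤207).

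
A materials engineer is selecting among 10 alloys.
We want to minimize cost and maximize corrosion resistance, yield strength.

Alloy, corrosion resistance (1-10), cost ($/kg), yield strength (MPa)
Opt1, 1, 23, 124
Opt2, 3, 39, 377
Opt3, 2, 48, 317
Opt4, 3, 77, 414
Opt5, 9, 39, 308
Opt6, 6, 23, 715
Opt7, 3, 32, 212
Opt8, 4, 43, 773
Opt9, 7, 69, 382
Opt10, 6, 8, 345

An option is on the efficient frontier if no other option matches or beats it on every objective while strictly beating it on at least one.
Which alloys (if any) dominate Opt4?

Opt6: corrosion resistance 6≥3, cost 23≤77, yield strength 715≥414 — dominates Opt4.
Opt8: corrosion resistance 4≥3, cost 43≤77, yield strength 773≥414 — dominates Opt4.
Others (Opt1, Opt2, Opt3, Opt5, Opt7, Opt9, Opt10) are each worse than Opt4 on at least one objective.

Opt6, Opt8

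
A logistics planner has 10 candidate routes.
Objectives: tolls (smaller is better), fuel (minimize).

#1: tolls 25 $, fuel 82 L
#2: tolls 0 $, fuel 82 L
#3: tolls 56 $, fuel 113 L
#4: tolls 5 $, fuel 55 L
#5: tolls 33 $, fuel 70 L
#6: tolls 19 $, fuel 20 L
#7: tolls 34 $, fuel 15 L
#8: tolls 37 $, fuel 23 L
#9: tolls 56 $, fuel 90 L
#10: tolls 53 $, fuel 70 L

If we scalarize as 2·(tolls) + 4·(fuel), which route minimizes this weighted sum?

#6

#1: 2·25 + 4·82 = 378
#2: 2·0 + 4·82 = 328
#3: 2·56 + 4·113 = 564
#4: 2·5 + 4·55 = 230
#5: 2·33 + 4·70 = 346
#6: 2·19 + 4·20 = 118
#7: 2·34 + 4·15 = 128
#8: 2·37 + 4·23 = 166
#9: 2·56 + 4·90 = 472
#10: 2·53 + 4·70 = 386
Lowest: #6 at 118.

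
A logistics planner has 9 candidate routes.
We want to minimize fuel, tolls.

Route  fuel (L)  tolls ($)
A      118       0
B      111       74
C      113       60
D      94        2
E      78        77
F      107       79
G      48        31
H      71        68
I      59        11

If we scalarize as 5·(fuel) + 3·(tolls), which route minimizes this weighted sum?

A: 5·118 + 3·0 = 590
B: 5·111 + 3·74 = 777
C: 5·113 + 3·60 = 745
D: 5·94 + 3·2 = 476
E: 5·78 + 3·77 = 621
F: 5·107 + 3·79 = 772
G: 5·48 + 3·31 = 333
H: 5·71 + 3·68 = 559
I: 5·59 + 3·11 = 328
Lowest: I at 328.

I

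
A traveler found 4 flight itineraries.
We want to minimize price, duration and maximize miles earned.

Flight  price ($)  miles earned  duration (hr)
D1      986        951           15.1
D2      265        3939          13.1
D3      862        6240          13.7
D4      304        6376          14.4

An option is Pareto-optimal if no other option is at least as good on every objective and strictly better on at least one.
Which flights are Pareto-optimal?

D1: dominated by D2 (price 265≤986, miles earned 3939≥951, duration 13.1≤15.1).
D2: not dominated (best price).
D3: not dominated.
D4: not dominated (best miles earned).

D2, D3, D4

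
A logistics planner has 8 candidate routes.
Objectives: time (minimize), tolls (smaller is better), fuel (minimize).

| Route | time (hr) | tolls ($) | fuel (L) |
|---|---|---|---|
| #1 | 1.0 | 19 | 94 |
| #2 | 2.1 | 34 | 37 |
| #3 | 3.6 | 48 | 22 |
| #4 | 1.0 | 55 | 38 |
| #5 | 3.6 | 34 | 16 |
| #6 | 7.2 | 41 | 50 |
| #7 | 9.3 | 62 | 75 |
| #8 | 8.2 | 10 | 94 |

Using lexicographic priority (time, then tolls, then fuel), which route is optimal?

First minimize time: best is 1.0, kept {#1, #4}.
Then minimize tolls: best is 19, kept {#1}.

#1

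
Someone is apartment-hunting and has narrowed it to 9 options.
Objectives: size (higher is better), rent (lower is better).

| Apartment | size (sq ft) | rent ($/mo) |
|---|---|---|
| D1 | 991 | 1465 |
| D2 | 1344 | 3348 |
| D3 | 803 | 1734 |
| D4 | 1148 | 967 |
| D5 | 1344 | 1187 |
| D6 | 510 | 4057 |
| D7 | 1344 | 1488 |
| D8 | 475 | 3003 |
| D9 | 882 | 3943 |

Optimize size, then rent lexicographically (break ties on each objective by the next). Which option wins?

D5

First maximize size: best is 1344, kept {D2, D5, D7}.
Then minimize rent: best is 1187, kept {D5}.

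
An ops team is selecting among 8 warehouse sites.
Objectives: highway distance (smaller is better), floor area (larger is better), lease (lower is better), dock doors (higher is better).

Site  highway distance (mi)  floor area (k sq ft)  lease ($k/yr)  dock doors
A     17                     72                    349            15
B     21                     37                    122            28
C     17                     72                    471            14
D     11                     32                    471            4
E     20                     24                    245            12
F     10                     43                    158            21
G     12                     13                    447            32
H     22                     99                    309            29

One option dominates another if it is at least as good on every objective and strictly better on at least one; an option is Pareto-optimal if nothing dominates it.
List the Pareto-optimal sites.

A, B, F, G, H

A: not dominated.
B: not dominated (best lease).
C: dominated by A (highway distance 17≤17, floor area 72≥72, lease 349≤471, dock doors 15≥14).
D: dominated by F (highway distance 10≤11, floor area 43≥32, lease 158≤471, dock doors 21≥4).
E: dominated by F (highway distance 10≤20, floor area 43≥24, lease 158≤245, dock doors 21≥12).
F: not dominated (best highway distance).
G: not dominated (best dock doors).
H: not dominated (best floor area).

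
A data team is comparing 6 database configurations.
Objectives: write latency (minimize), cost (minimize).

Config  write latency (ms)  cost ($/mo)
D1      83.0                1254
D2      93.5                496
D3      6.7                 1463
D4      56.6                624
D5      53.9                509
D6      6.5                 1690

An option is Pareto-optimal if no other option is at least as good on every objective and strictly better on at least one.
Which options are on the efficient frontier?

D1: dominated by D4 (write latency 56.6≤83.0, cost 624≤1254).
D2: not dominated (best cost).
D3: not dominated.
D4: dominated by D5 (write latency 53.9≤56.6, cost 509≤624).
D5: not dominated.
D6: not dominated (best write latency).

D2, D3, D5, D6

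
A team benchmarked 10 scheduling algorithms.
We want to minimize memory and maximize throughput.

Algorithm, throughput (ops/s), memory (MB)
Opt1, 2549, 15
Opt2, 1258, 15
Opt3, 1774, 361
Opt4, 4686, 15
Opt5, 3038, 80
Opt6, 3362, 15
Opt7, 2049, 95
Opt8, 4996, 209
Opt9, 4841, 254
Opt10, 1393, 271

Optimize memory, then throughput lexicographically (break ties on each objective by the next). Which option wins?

First minimize memory: best is 15, kept {Opt1, Opt2, Opt4, Opt6}.
Then maximize throughput: best is 4686, kept {Opt4}.

Opt4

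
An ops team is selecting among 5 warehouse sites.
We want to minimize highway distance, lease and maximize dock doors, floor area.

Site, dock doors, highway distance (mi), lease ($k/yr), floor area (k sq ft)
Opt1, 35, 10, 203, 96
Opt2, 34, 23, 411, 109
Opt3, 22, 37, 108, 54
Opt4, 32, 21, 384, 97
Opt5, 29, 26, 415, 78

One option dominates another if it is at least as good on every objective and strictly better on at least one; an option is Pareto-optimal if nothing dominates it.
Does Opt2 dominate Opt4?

Opt2 vs Opt4: Opt2 is worse on highway distance (23 vs 21), so it does not dominate Opt4.

No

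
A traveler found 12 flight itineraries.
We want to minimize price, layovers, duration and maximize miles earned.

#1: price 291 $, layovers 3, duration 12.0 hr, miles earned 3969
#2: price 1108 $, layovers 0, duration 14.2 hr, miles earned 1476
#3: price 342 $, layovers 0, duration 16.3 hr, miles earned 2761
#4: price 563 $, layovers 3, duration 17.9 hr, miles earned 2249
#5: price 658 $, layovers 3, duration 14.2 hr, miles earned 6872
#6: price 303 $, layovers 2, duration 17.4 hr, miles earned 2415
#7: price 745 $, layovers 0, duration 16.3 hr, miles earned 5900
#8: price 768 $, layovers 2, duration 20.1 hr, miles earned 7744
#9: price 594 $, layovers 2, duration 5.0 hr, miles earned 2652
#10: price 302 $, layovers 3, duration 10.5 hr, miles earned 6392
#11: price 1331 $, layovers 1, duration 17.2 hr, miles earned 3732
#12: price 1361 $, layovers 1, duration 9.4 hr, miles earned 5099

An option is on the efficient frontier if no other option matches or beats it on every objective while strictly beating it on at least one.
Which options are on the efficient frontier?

#1, #2, #3, #5, #6, #7, #8, #9, #10, #12

#1: not dominated (best price).
#2: not dominated.
#3: not dominated.
#4: dominated by #1 (price 291≤563, layovers 3≤3, duration 12.0≤17.9, miles earned 3969≥2249).
#5: not dominated.
#6: not dominated.
#7: not dominated.
#8: not dominated (best miles earned).
#9: not dominated (best duration).
#10: not dominated.
#11: dominated by #7 (price 745≤1331, layovers 0≤1, duration 16.3≤17.2, miles earned 5900≥3732).
#12: not dominated.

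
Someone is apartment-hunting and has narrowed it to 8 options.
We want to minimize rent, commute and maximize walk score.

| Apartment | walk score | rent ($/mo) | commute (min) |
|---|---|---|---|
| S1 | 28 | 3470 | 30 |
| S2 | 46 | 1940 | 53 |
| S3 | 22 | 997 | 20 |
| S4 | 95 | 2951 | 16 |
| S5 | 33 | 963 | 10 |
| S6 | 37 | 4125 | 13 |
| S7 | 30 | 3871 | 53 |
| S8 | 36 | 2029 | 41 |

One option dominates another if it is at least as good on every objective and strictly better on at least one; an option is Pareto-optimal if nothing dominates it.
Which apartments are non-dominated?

S1: dominated by S4 (walk score 95≥28, rent 2951≤3470, commute 16≤30).
S2: not dominated.
S3: dominated by S5 (walk score 33≥22, rent 963≤997, commute 10≤20).
S4: not dominated (best walk score).
S5: not dominated (best rent).
S6: not dominated.
S7: dominated by S2 (walk score 46≥30, rent 1940≤3871, commute 53≤53).
S8: not dominated.

S2, S4, S5, S6, S8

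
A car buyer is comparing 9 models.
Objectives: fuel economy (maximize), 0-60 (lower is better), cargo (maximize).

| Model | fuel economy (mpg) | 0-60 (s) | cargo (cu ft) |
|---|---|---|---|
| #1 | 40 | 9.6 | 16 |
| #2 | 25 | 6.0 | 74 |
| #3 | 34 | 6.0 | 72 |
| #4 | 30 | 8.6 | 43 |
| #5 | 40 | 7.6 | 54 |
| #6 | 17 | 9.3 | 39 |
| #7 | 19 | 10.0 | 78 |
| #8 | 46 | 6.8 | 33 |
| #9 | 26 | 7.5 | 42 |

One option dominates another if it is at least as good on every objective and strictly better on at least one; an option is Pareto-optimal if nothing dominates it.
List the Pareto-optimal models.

#1: dominated by #5 (fuel economy 40≥40, 0-60 7.6≤9.6, cargo 54≥16).
#2: not dominated.
#3: not dominated.
#4: dominated by #3 (fuel economy 34≥30, 0-60 6.0≤8.6, cargo 72≥43).
#5: not dominated.
#6: dominated by #2 (fuel economy 25≥17, 0-60 6.0≤9.3, cargo 74≥39).
#7: not dominated (best cargo).
#8: not dominated (best fuel economy).
#9: dominated by #3 (fuel economy 34≥26, 0-60 6.0≤7.5, cargo 72≥42).

#2, #3, #5, #7, #8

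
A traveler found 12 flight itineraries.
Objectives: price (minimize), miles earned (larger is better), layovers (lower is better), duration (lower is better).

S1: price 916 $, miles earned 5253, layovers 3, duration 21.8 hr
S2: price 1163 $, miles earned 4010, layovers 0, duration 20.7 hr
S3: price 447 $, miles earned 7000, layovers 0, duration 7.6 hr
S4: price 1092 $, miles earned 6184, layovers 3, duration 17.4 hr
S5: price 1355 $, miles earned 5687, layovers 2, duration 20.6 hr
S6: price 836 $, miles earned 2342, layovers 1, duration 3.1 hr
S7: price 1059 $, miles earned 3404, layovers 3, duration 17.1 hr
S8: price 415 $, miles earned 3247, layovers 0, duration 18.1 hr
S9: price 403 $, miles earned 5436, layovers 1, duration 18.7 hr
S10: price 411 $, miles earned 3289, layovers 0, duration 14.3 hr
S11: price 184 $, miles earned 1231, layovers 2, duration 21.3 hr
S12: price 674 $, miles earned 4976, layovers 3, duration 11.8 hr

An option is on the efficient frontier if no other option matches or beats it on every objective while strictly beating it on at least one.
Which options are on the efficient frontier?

S3, S6, S9, S10, S11

S1: dominated by S3 (price 447≤916, miles earned 7000≥5253, layovers 0≤3, duration 7.6≤21.8).
S2: dominated by S3 (price 447≤1163, miles earned 7000≥4010, layovers 0≤0, duration 7.6≤20.7).
S3: not dominated (best miles earned).
S4: dominated by S3 (price 447≤1092, miles earned 7000≥6184, layovers 0≤3, duration 7.6≤17.4).
S5: dominated by S3 (price 447≤1355, miles earned 7000≥5687, layovers 0≤2, duration 7.6≤20.6).
S6: not dominated (best duration).
S7: dominated by S3 (price 447≤1059, miles earned 7000≥3404, layovers 0≤3, duration 7.6≤17.1).
S8: dominated by S10 (price 411≤415, miles earned 3289≥3247, layovers 0≤0, duration 14.3≤18.1).
S9: not dominated.
S10: not dominated.
S11: not dominated (best price).
S12: dominated by S3 (price 447≤674, miles earned 7000≥4976, layovers 0≤3, duration 7.6≤11.8).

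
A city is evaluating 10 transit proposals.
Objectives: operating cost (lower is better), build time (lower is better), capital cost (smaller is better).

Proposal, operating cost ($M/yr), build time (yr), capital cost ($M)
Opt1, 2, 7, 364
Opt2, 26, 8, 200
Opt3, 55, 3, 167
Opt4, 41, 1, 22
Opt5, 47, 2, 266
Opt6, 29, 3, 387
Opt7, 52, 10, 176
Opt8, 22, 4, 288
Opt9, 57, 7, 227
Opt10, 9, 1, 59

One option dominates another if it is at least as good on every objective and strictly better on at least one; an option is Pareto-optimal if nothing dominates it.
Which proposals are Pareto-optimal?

Opt1, Opt4, Opt10

Opt1: not dominated (best operating cost).
Opt2: dominated by Opt10 (operating cost 9≤26, build time 1≤8, capital cost 59≤200).
Opt3: dominated by Opt4 (operating cost 41≤55, build time 1≤3, capital cost 22≤167).
Opt4: not dominated (best capital cost).
Opt5: dominated by Opt4 (operating cost 41≤47, build time 1≤2, capital cost 22≤266).
Opt6: dominated by Opt10 (operating cost 9≤29, build time 1≤3, capital cost 59≤387).
Opt7: dominated by Opt4 (operating cost 41≤52, build time 1≤10, capital cost 22≤176).
Opt8: dominated by Opt10 (operating cost 9≤22, build time 1≤4, capital cost 59≤288).
Opt9: dominated by Opt3 (operating cost 55≤57, build time 3≤7, capital cost 167≤227).
Opt10: not dominated.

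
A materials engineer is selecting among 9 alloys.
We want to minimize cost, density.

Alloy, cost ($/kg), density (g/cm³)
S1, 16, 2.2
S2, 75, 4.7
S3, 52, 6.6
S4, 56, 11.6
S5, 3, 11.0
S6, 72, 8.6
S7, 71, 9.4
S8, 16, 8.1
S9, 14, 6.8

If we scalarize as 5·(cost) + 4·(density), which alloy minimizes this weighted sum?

S1: 5·16 + 4·2.2 = 88.8
S2: 5·75 + 4·4.7 = 393.8
S3: 5·52 + 4·6.6 = 286.4
S4: 5·56 + 4·11.6 = 326.4
S5: 5·3 + 4·11.0 = 59.0
S6: 5·72 + 4·8.6 = 394.4
S7: 5·71 + 4·9.4 = 392.6
S8: 5·16 + 4·8.1 = 112.4
S9: 5·14 + 4·6.8 = 97.2
Lowest: S5 at 59.0.

S5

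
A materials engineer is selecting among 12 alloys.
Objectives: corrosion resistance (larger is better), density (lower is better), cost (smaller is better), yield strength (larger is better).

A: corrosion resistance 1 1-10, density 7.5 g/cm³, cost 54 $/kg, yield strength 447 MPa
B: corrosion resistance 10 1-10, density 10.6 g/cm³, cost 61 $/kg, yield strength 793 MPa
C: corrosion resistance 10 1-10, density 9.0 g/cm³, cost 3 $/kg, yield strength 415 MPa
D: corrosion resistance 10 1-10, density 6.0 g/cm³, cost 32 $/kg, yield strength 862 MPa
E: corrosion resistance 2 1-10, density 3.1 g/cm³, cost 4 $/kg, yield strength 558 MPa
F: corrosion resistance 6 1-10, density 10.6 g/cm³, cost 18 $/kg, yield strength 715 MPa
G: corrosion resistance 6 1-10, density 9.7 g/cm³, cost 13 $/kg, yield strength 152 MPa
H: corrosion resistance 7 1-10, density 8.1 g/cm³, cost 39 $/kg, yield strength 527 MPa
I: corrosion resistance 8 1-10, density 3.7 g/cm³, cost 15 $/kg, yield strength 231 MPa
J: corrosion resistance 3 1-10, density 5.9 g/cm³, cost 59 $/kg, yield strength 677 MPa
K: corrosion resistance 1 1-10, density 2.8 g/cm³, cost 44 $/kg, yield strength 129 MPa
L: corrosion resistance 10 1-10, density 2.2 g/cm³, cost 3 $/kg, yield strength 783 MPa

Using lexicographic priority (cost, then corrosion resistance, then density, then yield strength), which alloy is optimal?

First minimize cost: best is 3, kept {C, L}.
Then maximize corrosion resistance: best is 10, kept {C, L}.
Then minimize density: best is 2.2, kept {L}.

L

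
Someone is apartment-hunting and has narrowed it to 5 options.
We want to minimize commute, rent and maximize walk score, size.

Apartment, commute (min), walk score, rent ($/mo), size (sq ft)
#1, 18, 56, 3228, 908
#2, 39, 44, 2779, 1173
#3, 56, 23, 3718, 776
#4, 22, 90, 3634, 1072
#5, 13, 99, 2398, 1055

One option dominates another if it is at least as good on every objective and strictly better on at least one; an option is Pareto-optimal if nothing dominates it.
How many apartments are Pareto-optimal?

3

#1: dominated by #5 (commute 13≤18, walk score 99≥56, rent 2398≤3228, size 1055≥908).
#2: not dominated (best size).
#3: dominated by #1 (commute 18≤56, walk score 56≥23, rent 3228≤3718, size 908≥776).
#4: not dominated.
#5: not dominated (best commute).
Pareto-optimal: #2, #4, #5 → 3.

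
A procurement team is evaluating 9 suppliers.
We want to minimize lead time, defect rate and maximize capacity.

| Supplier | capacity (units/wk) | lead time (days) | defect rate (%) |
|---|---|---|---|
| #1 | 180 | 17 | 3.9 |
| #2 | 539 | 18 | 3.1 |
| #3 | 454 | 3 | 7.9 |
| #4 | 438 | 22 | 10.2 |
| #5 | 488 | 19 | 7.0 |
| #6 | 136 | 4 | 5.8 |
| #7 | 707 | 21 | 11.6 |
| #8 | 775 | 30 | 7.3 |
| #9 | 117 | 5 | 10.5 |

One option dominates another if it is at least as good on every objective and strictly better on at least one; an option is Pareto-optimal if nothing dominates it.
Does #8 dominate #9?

#8 vs #9: #8 is worse on lead time (30 vs 5), so it does not dominate #9.

No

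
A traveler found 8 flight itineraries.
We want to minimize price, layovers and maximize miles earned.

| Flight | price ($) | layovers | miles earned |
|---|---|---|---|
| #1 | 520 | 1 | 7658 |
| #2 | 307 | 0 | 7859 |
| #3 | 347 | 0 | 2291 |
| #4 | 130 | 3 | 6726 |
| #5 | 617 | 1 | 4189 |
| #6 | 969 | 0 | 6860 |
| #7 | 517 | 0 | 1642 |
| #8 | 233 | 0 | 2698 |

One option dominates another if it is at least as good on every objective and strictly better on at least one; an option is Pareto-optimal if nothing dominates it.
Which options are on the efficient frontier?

#2, #4, #8

#1: dominated by #2 (price 307≤520, layovers 0≤1, miles earned 7859≥7658).
#2: not dominated (best miles earned).
#3: dominated by #2 (price 307≤347, layovers 0≤0, miles earned 7859≥2291).
#4: not dominated (best price).
#5: dominated by #1 (price 520≤617, layovers 1≤1, miles earned 7658≥4189).
#6: dominated by #2 (price 307≤969, layovers 0≤0, miles earned 7859≥6860).
#7: dominated by #2 (price 307≤517, layovers 0≤0, miles earned 7859≥1642).
#8: not dominated.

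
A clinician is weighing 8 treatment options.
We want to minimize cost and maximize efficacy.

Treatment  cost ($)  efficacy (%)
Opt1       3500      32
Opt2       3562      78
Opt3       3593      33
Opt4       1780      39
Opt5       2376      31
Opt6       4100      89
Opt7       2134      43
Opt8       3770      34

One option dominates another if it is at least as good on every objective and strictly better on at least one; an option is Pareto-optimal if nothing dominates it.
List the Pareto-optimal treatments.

Opt2, Opt4, Opt6, Opt7

Opt1: dominated by Opt4 (cost 1780≤3500, efficacy 39≥32).
Opt2: not dominated.
Opt3: dominated by Opt2 (cost 3562≤3593, efficacy 78≥33).
Opt4: not dominated (best cost).
Opt5: dominated by Opt4 (cost 1780≤2376, efficacy 39≥31).
Opt6: not dominated (best efficacy).
Opt7: not dominated.
Opt8: dominated by Opt2 (cost 3562≤3770, efficacy 78≥34).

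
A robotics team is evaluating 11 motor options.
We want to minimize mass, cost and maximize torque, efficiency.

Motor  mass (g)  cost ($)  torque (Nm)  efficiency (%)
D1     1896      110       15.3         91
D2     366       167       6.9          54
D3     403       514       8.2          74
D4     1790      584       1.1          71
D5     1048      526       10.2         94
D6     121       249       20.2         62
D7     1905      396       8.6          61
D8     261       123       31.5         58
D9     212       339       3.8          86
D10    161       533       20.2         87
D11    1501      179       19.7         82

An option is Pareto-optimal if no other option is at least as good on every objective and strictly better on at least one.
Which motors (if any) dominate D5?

D1: worse on mass (1896 vs 1048).
D2: worse on torque (6.9 vs 10.2).
D3: worse on torque (8.2 vs 10.2).
D4: worse on mass (1790 vs 1048).
D6: worse on efficiency (62 vs 94).
D7: worse on mass (1905 vs 1048).
D8: worse on efficiency (58 vs 94).
D9: worse on torque (3.8 vs 10.2).
D10: worse on cost (533 vs 526).
D11: worse on mass (1501 vs 1048).
No option dominates D5.

none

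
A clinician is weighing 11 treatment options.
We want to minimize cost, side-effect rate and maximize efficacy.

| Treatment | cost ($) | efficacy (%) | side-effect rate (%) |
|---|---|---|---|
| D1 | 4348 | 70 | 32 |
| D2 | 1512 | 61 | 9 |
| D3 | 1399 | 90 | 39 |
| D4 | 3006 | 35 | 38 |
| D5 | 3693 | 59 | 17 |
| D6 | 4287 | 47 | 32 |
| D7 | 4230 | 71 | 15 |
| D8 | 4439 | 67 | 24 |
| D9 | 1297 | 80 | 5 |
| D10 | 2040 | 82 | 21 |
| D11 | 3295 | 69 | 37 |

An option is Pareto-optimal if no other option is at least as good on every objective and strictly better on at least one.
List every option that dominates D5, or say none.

D2, D9

D2: cost 1512≤3693, efficacy 61≥59, side-effect rate 9≤17 — dominates D5.
D9: cost 1297≤3693, efficacy 80≥59, side-effect rate 5≤17 — dominates D5.
Others (D1, D3, D4, D6, D7, D8, D10, D11) are each worse than D5 on at least one objective.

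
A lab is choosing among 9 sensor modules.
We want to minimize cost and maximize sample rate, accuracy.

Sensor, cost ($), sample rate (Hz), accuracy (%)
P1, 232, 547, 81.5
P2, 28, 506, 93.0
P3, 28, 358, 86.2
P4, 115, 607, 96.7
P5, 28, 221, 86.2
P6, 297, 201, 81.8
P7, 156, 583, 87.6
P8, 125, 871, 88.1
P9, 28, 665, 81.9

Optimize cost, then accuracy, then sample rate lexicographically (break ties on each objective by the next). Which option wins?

P2

First minimize cost: best is 28, kept {P2, P3, P5, P9}.
Then maximize accuracy: best is 93.0, kept {P2}.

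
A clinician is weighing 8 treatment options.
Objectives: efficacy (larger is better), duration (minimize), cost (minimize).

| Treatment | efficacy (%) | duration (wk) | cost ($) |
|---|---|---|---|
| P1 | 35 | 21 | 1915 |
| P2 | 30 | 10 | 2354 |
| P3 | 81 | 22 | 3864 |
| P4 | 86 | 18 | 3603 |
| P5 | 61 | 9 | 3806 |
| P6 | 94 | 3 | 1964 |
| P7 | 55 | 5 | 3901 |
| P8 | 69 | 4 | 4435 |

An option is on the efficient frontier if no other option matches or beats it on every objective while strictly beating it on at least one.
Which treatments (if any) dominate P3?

P4, P6

P4: efficacy 86≥81, duration 18≤22, cost 3603≤3864 — dominates P3.
P6: efficacy 94≥81, duration 3≤22, cost 1964≤3864 — dominates P3.
Others (P1, P2, P5, P7, P8) are each worse than P3 on at least one objective.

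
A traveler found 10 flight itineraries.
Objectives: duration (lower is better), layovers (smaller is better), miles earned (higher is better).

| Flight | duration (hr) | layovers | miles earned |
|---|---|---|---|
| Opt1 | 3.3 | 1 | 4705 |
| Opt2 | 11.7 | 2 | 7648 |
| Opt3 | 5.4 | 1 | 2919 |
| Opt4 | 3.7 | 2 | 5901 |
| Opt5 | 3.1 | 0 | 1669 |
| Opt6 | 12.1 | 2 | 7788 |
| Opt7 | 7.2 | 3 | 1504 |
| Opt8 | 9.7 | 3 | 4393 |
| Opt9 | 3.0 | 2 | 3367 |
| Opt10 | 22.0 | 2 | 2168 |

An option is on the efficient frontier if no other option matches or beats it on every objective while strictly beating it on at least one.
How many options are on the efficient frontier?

6

Opt1: not dominated.
Opt2: not dominated.
Opt3: dominated by Opt1 (duration 3.3≤5.4, layovers 1≤1, miles earned 4705≥2919).
Opt4: not dominated.
Opt5: not dominated (best layovers).
Opt6: not dominated (best miles earned).
Opt7: dominated by Opt1 (duration 3.3≤7.2, layovers 1≤3, miles earned 4705≥1504).
Opt8: dominated by Opt1 (duration 3.3≤9.7, layovers 1≤3, miles earned 4705≥4393).
Opt9: not dominated (best duration).
Opt10: dominated by Opt1 (duration 3.3≤22.0, layovers 1≤2, miles earned 4705≥2168).
Pareto-optimal: Opt1, Opt2, Opt4, Opt5, Opt6, Opt9 → 6.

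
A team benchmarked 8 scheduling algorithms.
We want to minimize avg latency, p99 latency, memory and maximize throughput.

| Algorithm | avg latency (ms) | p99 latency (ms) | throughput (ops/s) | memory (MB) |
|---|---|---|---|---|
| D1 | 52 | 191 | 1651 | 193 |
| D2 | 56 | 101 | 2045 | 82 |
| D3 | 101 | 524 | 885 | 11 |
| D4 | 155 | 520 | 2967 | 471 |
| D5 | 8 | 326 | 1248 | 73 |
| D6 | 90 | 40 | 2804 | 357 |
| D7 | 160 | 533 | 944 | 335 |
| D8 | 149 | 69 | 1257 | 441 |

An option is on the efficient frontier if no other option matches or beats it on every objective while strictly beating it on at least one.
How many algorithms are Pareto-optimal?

6

D1: not dominated.
D2: not dominated.
D3: not dominated (best memory).
D4: not dominated (best throughput).
D5: not dominated (best avg latency).
D6: not dominated (best p99 latency).
D7: dominated by D1 (avg latency 52≤160, p99 latency 191≤533, throughput 1651≥944, memory 193≤335).
D8: dominated by D6 (avg latency 90≤149, p99 latency 40≤69, throughput 2804≥1257, memory 357≤441).
Pareto-optimal: D1, D2, D3, D4, D5, D6 → 6.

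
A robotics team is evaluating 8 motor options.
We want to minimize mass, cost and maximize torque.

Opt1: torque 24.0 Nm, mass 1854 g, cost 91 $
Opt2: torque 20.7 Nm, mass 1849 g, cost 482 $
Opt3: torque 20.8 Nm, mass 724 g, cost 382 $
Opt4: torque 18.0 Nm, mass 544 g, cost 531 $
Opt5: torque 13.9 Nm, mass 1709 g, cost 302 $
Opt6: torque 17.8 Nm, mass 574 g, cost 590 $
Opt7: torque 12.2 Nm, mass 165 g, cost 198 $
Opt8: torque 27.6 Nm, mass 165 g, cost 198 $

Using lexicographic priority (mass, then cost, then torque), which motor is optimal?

First minimize mass: best is 165, kept {Opt7, Opt8}.
Then minimize cost: best is 198, kept {Opt7, Opt8}.
Then maximize torque: best is 27.6, kept {Opt8}.

Opt8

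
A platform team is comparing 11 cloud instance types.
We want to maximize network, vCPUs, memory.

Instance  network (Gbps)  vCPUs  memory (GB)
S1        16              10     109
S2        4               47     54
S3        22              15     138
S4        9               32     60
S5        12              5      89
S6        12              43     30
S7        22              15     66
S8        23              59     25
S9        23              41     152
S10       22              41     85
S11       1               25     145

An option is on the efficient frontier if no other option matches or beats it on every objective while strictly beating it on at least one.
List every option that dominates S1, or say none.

S3: network 22≥16, vCPUs 15≥10, memory 138≥109 — dominates S1.
S9: network 23≥16, vCPUs 41≥10, memory 152≥109 — dominates S1.
Others (S2, S4, S5, S6, S7, S8, S10, S11) are each worse than S1 on at least one objective.

S3, S9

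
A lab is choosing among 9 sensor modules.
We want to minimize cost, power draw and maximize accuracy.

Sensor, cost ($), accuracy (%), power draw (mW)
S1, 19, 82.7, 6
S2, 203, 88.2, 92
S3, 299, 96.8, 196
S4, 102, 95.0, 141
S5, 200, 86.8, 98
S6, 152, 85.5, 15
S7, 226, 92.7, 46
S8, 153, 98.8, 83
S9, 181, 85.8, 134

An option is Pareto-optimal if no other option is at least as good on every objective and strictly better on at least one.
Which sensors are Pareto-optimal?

S1: not dominated (best cost).
S2: dominated by S8 (cost 153≤203, accuracy 98.8≥88.2, power draw 83≤92).
S3: dominated by S8 (cost 153≤299, accuracy 98.8≥96.8, power draw 83≤196).
S4: not dominated.
S5: dominated by S8 (cost 153≤200, accuracy 98.8≥86.8, power draw 83≤98).
S6: not dominated.
S7: not dominated.
S8: not dominated (best accuracy).
S9: dominated by S8 (cost 153≤181, accuracy 98.8≥85.8, power draw 83≤134).

S1, S4, S6, S7, S8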